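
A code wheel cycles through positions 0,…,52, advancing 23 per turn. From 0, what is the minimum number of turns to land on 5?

44

23⁻¹ ≡ 30 (mod 53) because 23·30 = 690 = 13·53 + 1.
Multiplying both sides by 30: x ≡ 30·5 = 150 ≡ 44 (mod 53).
Check: 23·44 = 1012 = 19·53 + 5.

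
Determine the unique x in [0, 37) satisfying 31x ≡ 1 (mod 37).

31⁻¹ ≡ 6 (mod 37) because 31·6 = 186 = 5·37 + 1.
So x ≡ 6·1 = 6 ≡ 6 (mod 37).

6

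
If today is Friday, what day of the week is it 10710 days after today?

Friday

10710 = 1530·7 + 0, so 10710 mod 7 = 0.
Friday + 0 days → Friday.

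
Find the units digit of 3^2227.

The units digit of 3^n cycles with period 4: 3, 9, 7, 1, …
2227 mod 4 = 3, so the last digit matches 3^3 = 7.

7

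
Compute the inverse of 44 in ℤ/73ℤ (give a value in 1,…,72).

44·5 = 220 = 3·73 + 1, so 44⁻¹ ≡ 5 (mod 73).

5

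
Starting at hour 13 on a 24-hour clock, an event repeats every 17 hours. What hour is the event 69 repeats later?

10

69·17 = 1173.
1173 mod 24 = 21 (since 48·24 = 1152).
(13 + 21) mod 24 = 10.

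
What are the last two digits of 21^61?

21

By repeated squaring mod 100: 21^1≡21, 21^2≡41, 21^4≡81, 21^8≡61, 21^16≡21, 21^32≡41.
61 = 1 + 4 + 8 + 16 + 32, so 21^61 ≡ 21·81·61·21·41 ≡ 21 (mod 100).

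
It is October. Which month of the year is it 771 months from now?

771 − 64·12 = 3, so 771 ≡ 3 (mod 12).
October + 3 months → January.

January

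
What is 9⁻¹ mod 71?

9·8 = 72 = 1·71 + 1, so 9⁻¹ ≡ 8 (mod 71).

8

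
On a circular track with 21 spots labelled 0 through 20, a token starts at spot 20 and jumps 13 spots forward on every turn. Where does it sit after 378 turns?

20

378·13 = 4914.
4914 = 234·21 + 0, so 4914 mod 21 = 0.
(20 + 0) mod 21 = 20.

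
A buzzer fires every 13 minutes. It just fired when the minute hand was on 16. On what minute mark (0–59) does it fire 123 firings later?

123·13 = 1599.
Dividing 1599 by 60 gives quotient 26 and remainder 39.
(16 + 39) mod 60 = 55.

55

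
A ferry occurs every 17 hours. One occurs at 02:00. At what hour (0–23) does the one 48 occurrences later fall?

48·17 = 816.
816 = 34·24 + 0, so 816 mod 24 = 0.
(2 + 0) mod 24 = 2.

2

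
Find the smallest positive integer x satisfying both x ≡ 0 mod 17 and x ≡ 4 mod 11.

x ≡ 4 (mod 11) gives x ∈ {4, 15, 26, 37, 48, 59, 70, 81, …}.
The first of these with x mod 17 = 0 is 136.

136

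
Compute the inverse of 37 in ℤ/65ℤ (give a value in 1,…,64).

37·58 = 2146 = 33·65 + 1, so 37⁻¹ ≡ 58 (mod 65).

58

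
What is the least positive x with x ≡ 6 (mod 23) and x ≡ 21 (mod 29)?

x ≡ 6 (mod 23) gives x ∈ {6, 29, 52, 75, 98, 121, 144, 167, …}.
The first of these with x mod 29 = 21 is 282.

282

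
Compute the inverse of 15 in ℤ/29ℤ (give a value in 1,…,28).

2

29 = 1·15 + 14
15 = 1·14 + 1
14 = 14·1 + 0
Back-substituting gives 15·2 ≡ 1 (mod 29).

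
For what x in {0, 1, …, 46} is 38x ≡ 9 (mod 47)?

46

The inverse of 38 mod 47 is 26 (since 38·26 = 988 ≡ 1).
So x ≡ 26·9 = 234 ≡ 46 (mod 47).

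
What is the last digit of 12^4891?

The units digit of 12^n cycles with period 4: 2, 4, 8, 6, …
4891 mod 4 = 3, so the last digit matches 2^3 = 8.

8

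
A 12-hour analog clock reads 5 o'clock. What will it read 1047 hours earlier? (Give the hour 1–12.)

2

1047 mod 12 = 3 (since 87·12 = 1044).
5 − 3 → 2 on a 12-hour dial.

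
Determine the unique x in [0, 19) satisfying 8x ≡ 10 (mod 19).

8⁻¹ ≡ 12 (mod 19) because 8·12 = 96 = 5·19 + 1.
So x ≡ 12·10 = 120 ≡ 6 (mod 19).

6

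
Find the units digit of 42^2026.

Powers of 2 mod 10 repeat with period 4: 2, 4, 8, 6.
2026 leaves remainder 2 on division by 4, so 42^2026 ends in 4.

4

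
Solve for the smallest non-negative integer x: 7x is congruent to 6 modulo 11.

4

7⁻¹ ≡ 8 (mod 11) because 7·8 = 56 = 5·11 + 1.
So x ≡ 8·6 = 48 ≡ 4 (mod 11).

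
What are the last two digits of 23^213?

83

Successive squares of 23 mod 100: 23^1≡23, 23^2≡29, 23^4≡41, 23^8≡81, 23^16≡61, 23^32≡21, 23^64≡41, 23^128≡81.
213 = 1 + 4 + 16 + 64 + 128, so 23^213 ≡ 23·41·61·41·81 ≡ 83 (mod 100).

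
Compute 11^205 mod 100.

51

By repeated squaring mod 100: 11^1≡11, 11^2≡21, 11^4≡41, 11^8≡81, 11^16≡61, 11^32≡21, 11^64≡41, 11^128≡81.
205 = 1 + 4 + 8 + 64 + 128, so 11^205 ≡ 11·41·81·41·81 ≡ 51 (mod 100).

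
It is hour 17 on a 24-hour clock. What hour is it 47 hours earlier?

Dividing 47 by 24 gives quotient 1 and remainder 23.
(17 − 23) mod 24 = 18.

18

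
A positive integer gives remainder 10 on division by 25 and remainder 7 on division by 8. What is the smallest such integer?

Since 8·22 ≡ 1 (mod 25), take x = 7 + 8·((10−7)·22 mod 25) = 7 + 8·16 = 135.
Check: 135 mod 25 = 10, 135 mod 8 = 7.

135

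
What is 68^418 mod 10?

4

Powers of 8 mod 10 repeat with period 4: 8, 4, 2, 6.
418 mod 4 = 2, so the last digit matches 8^2 = 4.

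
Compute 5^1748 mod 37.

Successive squares of 5 mod 37: 5^1≡5, 5^2≡25, 5^4≡33, 5^8≡16, 5^16≡34, 5^32≡9, 5^64≡7, 5^128≡12, 5^256≡33, 5^512≡16, 5^1024≡34.
1748 = 4 + 16 + 64 + 128 + 512 + 1024, so 5^1748 ≡ 33·34·7·12·16·34 ≡ 12 (mod 37).

12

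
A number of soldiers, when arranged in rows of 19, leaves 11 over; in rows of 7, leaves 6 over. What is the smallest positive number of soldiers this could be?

x ≡ 6 (mod 7) gives x ∈ {6, 13, 20, 27, 34, 41, 48, 55, …}.
The first of these with x mod 19 = 11 is 125.

125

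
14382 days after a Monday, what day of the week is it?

14382 mod 7 = 4 (since 2054·7 = 14378).
Monday + 4 days → Friday.

Friday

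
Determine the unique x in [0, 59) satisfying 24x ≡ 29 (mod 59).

43

The inverse of 24 mod 59 is 32 (since 24·32 = 768 ≡ 1).
So x ≡ 32·29 = 928 ≡ 43 (mod 59).
Check: 24·43 = 1032 = 17·59 + 29.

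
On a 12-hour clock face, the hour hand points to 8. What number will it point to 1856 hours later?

4

Dividing 1856 by 12 gives quotient 154 and remainder 8.
8 + 8 → 4 on a 12-hour dial.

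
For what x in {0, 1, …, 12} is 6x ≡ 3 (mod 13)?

The inverse of 6 mod 13 is 11 (since 6·11 = 66 ≡ 1).
Multiplying both sides by 11: x ≡ 11·3 = 33 ≡ 7 (mod 13).
Check: 6·7 = 42 = 3·13 + 3.

7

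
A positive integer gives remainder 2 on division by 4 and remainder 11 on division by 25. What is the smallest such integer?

x ≡ 2 (mod 4) gives x ∈ {2, 6, 10, 14, 18, 22, 26, 30, …}.
The first of these with x mod 25 = 11 is 86.

86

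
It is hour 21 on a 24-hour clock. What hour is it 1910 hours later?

11

1910 = 79·24 + 14, so 1910 mod 24 = 14.
(21 + 14) mod 24 = 11.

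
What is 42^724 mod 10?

6

The units digit of 42^n cycles with period 4: 2, 4, 8, 6, …
724 mod 4 = 0, so the last digit matches 2^4 = 6.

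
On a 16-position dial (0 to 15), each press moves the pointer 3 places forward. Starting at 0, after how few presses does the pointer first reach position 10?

14

3⁻¹ ≡ 11 (mod 16) because 3·11 = 33 = 2·16 + 1.
So x ≡ 11·10 = 110 ≡ 14 (mod 16).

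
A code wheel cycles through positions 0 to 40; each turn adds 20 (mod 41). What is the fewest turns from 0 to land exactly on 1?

41 = 2·20 + 1
20 = 20·1 + 0
Back-substituting gives 20·39 ≡ 1 (mod 41).

39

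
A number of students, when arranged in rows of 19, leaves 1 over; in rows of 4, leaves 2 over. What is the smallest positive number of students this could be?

x ≡ 2 (mod 4) gives x ∈ {2, 6, 10, 14, 18, 22, 26, 30, …}.
The first of these with x mod 19 = 1 is 58.

58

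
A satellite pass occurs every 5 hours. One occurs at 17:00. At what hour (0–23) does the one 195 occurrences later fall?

8

195·5 = 975.
Dividing 975 by 24 gives quotient 40 and remainder 15.
(17 + 15) mod 24 = 8.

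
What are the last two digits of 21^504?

Successive squares of 21 mod 100: 21^1≡21, 21^2≡41, 21^4≡81, 21^8≡61, 21^16≡21, 21^32≡41, 21^64≡81, 21^128≡61, 21^256≡21.
504 = 8 + 16 + 32 + 64 + 128 + 256, so 21^504 ≡ 61·21·41·81·61·21 ≡ 81 (mod 100).

81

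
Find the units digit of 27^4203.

Last digits of 7^n: 7, 9, 3, 1 (period 4).
4203 mod 4 = 3, so the last digit matches 7^3 = 3.

3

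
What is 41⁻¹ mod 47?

39

41·39 = 1599 = 34·47 + 1, so 41⁻¹ ≡ 39 (mod 47).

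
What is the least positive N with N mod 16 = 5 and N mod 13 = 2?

197

Since 13·5 ≡ 1 (mod 16), take x = 2 + 13·((5−2)·5 mod 16) = 2 + 13·15 = 197.
Check: 197 mod 16 = 5, 197 mod 13 = 2.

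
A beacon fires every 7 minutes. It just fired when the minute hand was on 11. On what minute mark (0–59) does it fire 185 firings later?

46

185·7 = 1295.
1295 = 21·60 + 35, so 1295 mod 60 = 35.
(11 + 35) mod 60 = 46.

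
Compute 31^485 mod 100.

Successive squares of 31 mod 100: 31^1≡31, 31^2≡61, 31^4≡21, 31^8≡41, 31^16≡81, 31^32≡61, 31^64≡21, 31^128≡41, 31^256≡81.
Since 485 = 1 + 4 + 32 + 64 + 128 + 256 in binary, 31^485 ≡ 31·21·61·21·41·81 ≡ 51 (mod 100).

51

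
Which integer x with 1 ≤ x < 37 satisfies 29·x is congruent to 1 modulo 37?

37 = 1·29 + 8
29 = 3·8 + 5
8 = 1·5 + 3
5 = 1·3 + 2
3 = 1·2 + 1
2 = 2·1 + 0
Back-substituting gives 29·23 ≡ 1 (mod 37).

23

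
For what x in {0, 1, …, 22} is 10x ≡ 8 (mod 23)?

The inverse of 10 mod 23 is 7 (since 10·7 = 70 ≡ 1).
So x ≡ 7·8 = 56 ≡ 10 (mod 23).

10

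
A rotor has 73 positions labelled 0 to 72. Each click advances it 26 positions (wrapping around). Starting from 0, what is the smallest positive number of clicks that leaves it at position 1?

59

73 = 2·26 + 21
26 = 1·21 + 5
21 = 4·5 + 1
5 = 5·1 + 0
Back-substituting gives 26·59 ≡ 1 (mod 73).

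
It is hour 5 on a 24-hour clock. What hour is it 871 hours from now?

871 = 36·24 + 7, so 871 mod 24 = 7.
(5 + 7) mod 24 = 12.

12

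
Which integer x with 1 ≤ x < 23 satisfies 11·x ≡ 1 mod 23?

11·21 = 231 = 10·23 + 1, so 11⁻¹ ≡ 21 (mod 23).

21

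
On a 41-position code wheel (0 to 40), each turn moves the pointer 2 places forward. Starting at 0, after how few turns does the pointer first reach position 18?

9

The inverse of 2 mod 41 is 21 (since 2·21 = 42 ≡ 1).
Multiplying both sides by 21: x ≡ 21·18 = 378 ≡ 9 (mod 41).
Check: 2·9 = 18 = 0·41 + 18.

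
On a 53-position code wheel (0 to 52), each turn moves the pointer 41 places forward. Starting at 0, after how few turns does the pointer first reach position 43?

41⁻¹ ≡ 22 (mod 53) because 41·22 = 902 = 17·53 + 1.
So x ≡ 22·43 = 946 ≡ 45 (mod 53).
Check: 41·45 = 1845 = 34·53 + 43.

45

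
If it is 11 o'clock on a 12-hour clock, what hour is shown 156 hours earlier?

156 = 13·12 + 0, so 156 mod 12 = 0.
11 − 0 → 11 on a 12-hour dial.

11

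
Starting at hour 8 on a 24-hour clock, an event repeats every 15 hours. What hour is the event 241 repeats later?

241·15 = 3615.
3615 = 150·24 + 15, so 3615 mod 24 = 15.
(8 + 15) mod 24 = 23.

23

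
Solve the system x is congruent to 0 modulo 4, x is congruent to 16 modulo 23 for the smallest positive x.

16

x ≡ 0 (mod 4) gives x ∈ {0, 4, 8, 12, 16}.
The first of these with x mod 23 = 16 is 16.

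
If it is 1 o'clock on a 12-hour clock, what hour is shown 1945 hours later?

1945 − 162·12 = 1, so 1945 ≡ 1 (mod 12).
1 + 1 → 2 on a 12-hour dial.

2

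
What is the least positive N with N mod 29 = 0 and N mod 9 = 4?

x ≡ 4 (mod 9) gives x ∈ {4, 13, 22, 31, 40, 49, 58}.
The first of these with x mod 29 = 0 is 58.

58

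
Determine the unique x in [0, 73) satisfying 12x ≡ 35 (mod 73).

12⁻¹ ≡ 67 (mod 73) because 12·67 = 804 = 11·73 + 1.
So x ≡ 67·35 = 2345 ≡ 9 (mod 73).

9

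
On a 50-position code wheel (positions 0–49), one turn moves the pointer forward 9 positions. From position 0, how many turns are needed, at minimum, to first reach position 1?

39

9·39 = 351 = 7·50 + 1, so 9⁻¹ ≡ 39 (mod 50).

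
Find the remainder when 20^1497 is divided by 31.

By repeated squaring mod 31: 20^1≡20, 20^2≡28, 20^4≡9, 20^8≡19, 20^16≡20, 20^32≡28, 20^64≡9, 20^128≡19, 20^256≡20, 20^512≡28, 20^1024≡9.
1497 = 1 + 8 + 16 + 64 + 128 + 256 + 1024, so 20^1497 ≡ 20·19·20·9·19·20·9 ≡ 16 (mod 31).

16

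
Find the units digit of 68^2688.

6

Powers of 8 mod 10 repeat with period 4: 8, 4, 2, 6.
2688 mod 4 = 0, so the last digit matches 8^4 = 6.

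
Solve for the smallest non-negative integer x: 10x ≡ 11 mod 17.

13

The inverse of 10 mod 17 is 12 (since 10·12 = 120 ≡ 1).
Multiplying both sides by 12: x ≡ 12·11 = 132 ≡ 13 (mod 17).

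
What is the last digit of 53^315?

Last digits of 3^n: 3, 9, 7, 1 (period 4).
315 mod 4 = 3, so the last digit matches 3^3 = 7.

7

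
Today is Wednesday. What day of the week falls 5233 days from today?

Dividing 5233 by 7 gives quotient 747 and remainder 4.
Wednesday + 4 days → Sunday.

Sunday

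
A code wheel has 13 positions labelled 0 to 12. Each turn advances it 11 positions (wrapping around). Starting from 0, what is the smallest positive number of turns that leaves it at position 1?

6

11·6 = 66 = 5·13 + 1, so 11⁻¹ ≡ 6 (mod 13).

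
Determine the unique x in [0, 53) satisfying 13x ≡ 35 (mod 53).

13⁻¹ ≡ 49 (mod 53) because 13·49 = 637 = 12·53 + 1.
So x ≡ 49·35 = 1715 ≡ 19 (mod 53).
Check: 13·19 = 247 = 4·53 + 35.

19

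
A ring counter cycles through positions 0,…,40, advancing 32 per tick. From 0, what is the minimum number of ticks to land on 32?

32⁻¹ ≡ 9 (mod 41) because 32·9 = 288 = 7·41 + 1.
So x ≡ 9·32 = 288 ≡ 1 (mod 41).

1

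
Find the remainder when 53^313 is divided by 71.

55

Successive squares of 53 mod 71: 53^1≡53, 53^2≡40, 53^4≡38, 53^8≡24, 53^16≡8, 53^32≡64, 53^64≡49, 53^128≡58, 53^256≡27.
313 = 1 + 8 + 16 + 32 + 256, so 53^313 ≡ 53·24·8·64·27 ≡ 55 (mod 71).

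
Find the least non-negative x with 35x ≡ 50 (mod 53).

9

The inverse of 35 mod 53 is 50 (since 35·50 = 1750 ≡ 1).
So x ≡ 50·50 = 2500 ≡ 9 (mod 53).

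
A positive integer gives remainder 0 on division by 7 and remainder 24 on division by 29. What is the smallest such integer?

140

x ≡ 0 (mod 7) gives x ∈ {0, 7, 14, 21, 28, 35, 42, 49, …}.
The first of these with x mod 29 = 24 is 140.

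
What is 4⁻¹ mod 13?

4·10 = 40 = 3·13 + 1, so 4⁻¹ ≡ 10 (mod 13).

10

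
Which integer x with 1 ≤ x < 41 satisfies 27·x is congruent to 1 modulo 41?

27·38 = 1026 = 25·41 + 1, so 27⁻¹ ≡ 38 (mod 41).

38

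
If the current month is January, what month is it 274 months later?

Dividing 274 by 12 gives quotient 22 and remainder 10.
January + 10 months → November.

November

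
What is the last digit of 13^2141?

3

Powers of 3 mod 10 repeat with period 4: 3, 9, 7, 1.
2141 leaves remainder 1 on division by 4, so 13^2141 ends in 3.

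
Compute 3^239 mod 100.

67

Successive squares of 3 mod 100: 3^1≡3, 3^2≡9, 3^4≡81, 3^8≡61, 3^16≡21, 3^32≡41, 3^64≡81, 3^128≡61.
Since 239 = 1 + 2 + 4 + 8 + 32 + 64 + 128 in binary, 3^239 ≡ 3·9·81·61·41·81·61 ≡ 67 (mod 100).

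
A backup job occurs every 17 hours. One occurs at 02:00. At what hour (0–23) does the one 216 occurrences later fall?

2

216·17 = 3672.
3672 − 153·24 = 0, so 3672 ≡ 0 (mod 24).
(2 + 0) mod 24 = 2.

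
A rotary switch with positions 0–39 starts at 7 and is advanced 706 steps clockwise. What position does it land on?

33

Dividing 706 by 40 gives quotient 17 and remainder 26.
(7 + 26) mod 40 = 33.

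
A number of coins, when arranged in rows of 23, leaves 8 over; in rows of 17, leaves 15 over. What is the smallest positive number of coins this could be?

100

x ≡ 15 (mod 17) gives x ∈ {15, 32, 49, 66, 83, 100}.
The first of these with x mod 23 = 8 is 100.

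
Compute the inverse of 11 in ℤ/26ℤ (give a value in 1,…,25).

19

11·19 = 209 = 8·26 + 1, so 11⁻¹ ≡ 19 (mod 26).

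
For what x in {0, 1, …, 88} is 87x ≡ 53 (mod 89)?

18

87⁻¹ ≡ 44 (mod 89) because 87·44 = 3828 = 43·89 + 1.
So x ≡ 44·53 = 2332 ≡ 18 (mod 89).
Check: 87·18 = 1566 = 17·89 + 53.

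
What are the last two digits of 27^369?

87

By repeated squaring mod 100: 27^1≡27, 27^2≡29, 27^4≡41, 27^8≡81, 27^16≡61, 27^32≡21, 27^64≡41, 27^128≡81, 27^256≡61.
Since 369 = 1 + 16 + 32 + 64 + 256 in binary, 27^369 ≡ 27·61·21·41·61 ≡ 87 (mod 100).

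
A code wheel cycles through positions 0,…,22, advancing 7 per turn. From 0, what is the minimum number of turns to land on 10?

7⁻¹ ≡ 10 (mod 23) because 7·10 = 70 = 3·23 + 1.
So x ≡ 10·10 = 100 ≡ 8 (mod 23).
Check: 7·8 = 56 = 2·23 + 10.

8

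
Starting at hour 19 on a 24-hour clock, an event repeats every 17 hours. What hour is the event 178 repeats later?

178·17 = 3026.
3026 = 126·24 + 2, so 3026 mod 24 = 2.
(19 + 2) mod 24 = 21.

21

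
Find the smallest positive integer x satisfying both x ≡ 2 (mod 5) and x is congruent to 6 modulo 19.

Since 19·4 ≡ 1 (mod 5), take x = 6 + 19·((2−6)·4 mod 5) = 6 + 19·4 = 82.
Check: 82 mod 5 = 2, 82 mod 19 = 6.

82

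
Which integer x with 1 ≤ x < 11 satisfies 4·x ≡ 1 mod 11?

3

11 = 2·4 + 3
4 = 1·3 + 1
3 = 3·1 + 0
Back-substituting gives 4·3 ≡ 1 (mod 11).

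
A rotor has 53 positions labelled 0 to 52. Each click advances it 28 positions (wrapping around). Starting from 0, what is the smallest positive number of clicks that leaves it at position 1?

53 = 1·28 + 25
28 = 1·25 + 3
25 = 8·3 + 1
3 = 3·1 + 0
Back-substituting gives 28·36 ≡ 1 (mod 53).

36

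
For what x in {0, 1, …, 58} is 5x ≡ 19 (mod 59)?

51

5⁻¹ ≡ 12 (mod 59) because 5·12 = 60 = 1·59 + 1.
Multiplying both sides by 12: x ≡ 12·19 = 228 ≡ 51 (mod 59).
Check: 5·51 = 255 = 4·59 + 19.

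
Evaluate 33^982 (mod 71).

Successive squares of 33 mod 71: 33^1≡33, 33^2≡24, 33^4≡8, 33^8≡64, 33^16≡49, 33^32≡58, 33^64≡27, 33^128≡19, 33^256≡6, 33^512≡36.
Since 982 = 2 + 4 + 16 + 64 + 128 + 256 + 512 in binary, 33^982 ≡ 24·8·49·27·19·6·36 ≡ 24 (mod 71).

24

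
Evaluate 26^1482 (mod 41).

20

By repeated squaring mod 41: 26^1≡26, 26^2≡20, 26^4≡31, 26^8≡18, 26^16≡37, 26^32≡16, 26^64≡10, 26^128≡18, 26^256≡37, 26^512≡16, 26^1024≡10.
Since 1482 = 2 + 8 + 64 + 128 + 256 + 1024 in binary, 26^1482 ≡ 20·18·10·18·37·10 ≡ 20 (mod 41).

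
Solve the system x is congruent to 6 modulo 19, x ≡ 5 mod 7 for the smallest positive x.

82

x ≡ 5 (mod 7) gives x ∈ {5, 12, 19, 26, 33, 40, 47, 54, …}.
The first of these with x mod 19 = 6 is 82.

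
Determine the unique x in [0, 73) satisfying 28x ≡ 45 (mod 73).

72

The inverse of 28 mod 73 is 60 (since 28·60 = 1680 ≡ 1).
So x ≡ 60·45 = 2700 ≡ 72 (mod 73).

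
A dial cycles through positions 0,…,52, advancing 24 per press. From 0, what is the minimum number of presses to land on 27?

The inverse of 24 mod 53 is 42 (since 24·42 = 1008 ≡ 1).
Multiplying both sides by 42: x ≡ 42·27 = 1134 ≡ 21 (mod 53).

21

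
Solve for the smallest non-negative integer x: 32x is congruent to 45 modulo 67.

The inverse of 32 mod 67 is 44 (since 32·44 = 1408 ≡ 1).
Multiplying both sides by 44: x ≡ 44·45 = 1980 ≡ 37 (mod 67).

37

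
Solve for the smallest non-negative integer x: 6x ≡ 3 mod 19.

6⁻¹ ≡ 16 (mod 19) because 6·16 = 96 = 5·19 + 1.
So x ≡ 16·3 = 48 ≡ 10 (mod 19).
Check: 6·10 = 60 = 3·19 + 3.

10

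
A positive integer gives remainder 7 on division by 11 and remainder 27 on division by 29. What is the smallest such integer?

172

x ≡ 7 (mod 11) gives x ∈ {7, 18, 29, 40, 51, 62, 73, 84, …}.
The first of these with x mod 29 = 27 is 172.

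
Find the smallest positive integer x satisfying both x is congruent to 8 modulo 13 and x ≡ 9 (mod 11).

Since 11·6 ≡ 1 (mod 13), take x = 9 + 11·((8−9)·6 mod 13) = 9 + 11·7 = 86.
Check: 86 mod 13 = 8, 86 mod 11 = 9.

86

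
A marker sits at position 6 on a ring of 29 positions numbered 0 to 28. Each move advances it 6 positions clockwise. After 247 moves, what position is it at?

9

247·6 = 1482.
1482 mod 29 = 3 (since 51·29 = 1479).
(6 + 3) mod 29 = 9.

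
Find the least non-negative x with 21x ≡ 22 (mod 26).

The inverse of 21 mod 26 is 5 (since 21·5 = 105 ≡ 1).
Multiplying both sides by 5: x ≡ 5·22 = 110 ≡ 6 (mod 26).

6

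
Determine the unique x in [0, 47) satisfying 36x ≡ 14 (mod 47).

36⁻¹ ≡ 17 (mod 47) because 36·17 = 612 = 13·47 + 1.
So x ≡ 17·14 = 238 ≡ 3 (mod 47).
Check: 36·3 = 108 = 2·47 + 14.

3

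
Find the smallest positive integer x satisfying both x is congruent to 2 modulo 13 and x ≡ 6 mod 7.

41

Since 7·2 ≡ 1 (mod 13), take x = 6 + 7·((2−6)·2 mod 13) = 6 + 7·5 = 41.
Check: 41 mod 13 = 2, 41 mod 7 = 6.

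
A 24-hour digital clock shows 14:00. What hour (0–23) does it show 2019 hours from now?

17

2019 mod 24 = 3 (since 84·24 = 2016).
(14 + 3) mod 24 = 17.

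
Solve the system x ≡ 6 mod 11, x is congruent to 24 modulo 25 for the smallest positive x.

149

Since 25·4 ≡ 1 (mod 11), take x = 24 + 25·((6−24)·4 mod 11) = 24 + 25·5 = 149.
Check: 149 mod 11 = 6, 149 mod 25 = 24.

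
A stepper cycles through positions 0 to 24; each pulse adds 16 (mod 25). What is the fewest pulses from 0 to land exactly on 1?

11

25 = 1·16 + 9
16 = 1·9 + 7
9 = 1·7 + 2
7 = 3·2 + 1
2 = 2·1 + 0
Back-substituting gives 16·11 ≡ 1 (mod 25).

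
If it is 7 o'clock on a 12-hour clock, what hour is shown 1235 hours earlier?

8

Dividing 1235 by 12 gives quotient 102 and remainder 11.
7 − 11 → 8 on a 12-hour dial.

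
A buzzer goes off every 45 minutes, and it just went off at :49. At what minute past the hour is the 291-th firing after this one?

4

291·45 = 13095.
Dividing 13095 by 60 gives quotient 218 and remainder 15.
(49 + 15) mod 60 = 4.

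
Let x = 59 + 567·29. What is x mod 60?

2

567·29 = 16443.
16443 mod 60 = 3 (since 274·60 = 16440).
(59 + 3) mod 60 = 2.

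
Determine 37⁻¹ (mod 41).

10

41 = 1·37 + 4
37 = 9·4 + 1
4 = 4·1 + 0
Back-substituting gives 37·10 ≡ 1 (mod 41).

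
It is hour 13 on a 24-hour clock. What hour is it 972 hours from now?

972 − 40·24 = 12, so 972 ≡ 12 (mod 24).
(13 + 12) mod 24 = 1.

1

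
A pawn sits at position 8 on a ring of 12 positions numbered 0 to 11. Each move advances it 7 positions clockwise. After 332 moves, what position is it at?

4

332·7 = 2324.
2324 − 193·12 = 8, so 2324 ≡ 8 (mod 12).
(8 + 8) mod 12 = 4.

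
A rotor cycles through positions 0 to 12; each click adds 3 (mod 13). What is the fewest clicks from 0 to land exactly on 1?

9

3·9 = 27 = 2·13 + 1, so 3⁻¹ ≡ 9 (mod 13).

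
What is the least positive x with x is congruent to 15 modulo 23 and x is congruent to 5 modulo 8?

x ≡ 5 (mod 8) gives x ∈ {5, 13, 21, 29, 37, 45, 53, 61}.
The first of these with x mod 23 = 15 is 61.

61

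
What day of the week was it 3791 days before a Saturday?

Tuesday

3791 − 541·7 = 4, so 3791 ≡ 4 (mod 7).
Saturday − 4 days → Tuesday.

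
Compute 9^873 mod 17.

9

Square-and-reduce mod 17: 9^1≡9, 9^2≡13, 9^4≡16, 9^8≡1, 9^16≡1, 9^32≡1, 9^64≡1, 9^128≡1, 9^256≡1, 9^512≡1.
873 = 1 + 8 + 32 + 64 + 256 + 512, so 9^873 ≡ 9·1·1·1·1·1 ≡ 9 (mod 17).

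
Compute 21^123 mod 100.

Square-and-reduce mod 100: 21^1≡21, 21^2≡41, 21^4≡81, 21^8≡61, 21^16≡21, 21^32≡41, 21^64≡81.
123 = 1 + 2 + 8 + 16 + 32 + 64, so 21^123 ≡ 21·41·61·21·41·81 ≡ 61 (mod 100).

61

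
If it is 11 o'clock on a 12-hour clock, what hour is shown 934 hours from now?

Dividing 934 by 12 gives quotient 77 and remainder 10.
11 + 10 → 9 on a 12-hour dial.

9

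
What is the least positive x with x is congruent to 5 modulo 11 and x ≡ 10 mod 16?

170

x ≡ 5 (mod 11) gives x ∈ {5, 16, 27, 38, 49, 60, 71, 82, …}.
The first of these with x mod 16 = 10 is 170.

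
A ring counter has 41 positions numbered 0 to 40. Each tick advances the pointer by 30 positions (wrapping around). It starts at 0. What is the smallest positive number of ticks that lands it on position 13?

The inverse of 30 mod 41 is 26 (since 30·26 = 780 ≡ 1).
Multiplying both sides by 26: x ≡ 26·13 = 338 ≡ 10 (mod 41).

10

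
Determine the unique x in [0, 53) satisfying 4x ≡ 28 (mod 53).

4⁻¹ ≡ 40 (mod 53) because 4·40 = 160 = 3·53 + 1.
So x ≡ 40·28 = 1120 ≡ 7 (mod 53).

7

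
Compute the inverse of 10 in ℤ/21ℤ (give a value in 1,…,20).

21 = 2·10 + 1
10 = 10·1 + 0
Back-substituting gives 10·19 ≡ 1 (mod 21).

19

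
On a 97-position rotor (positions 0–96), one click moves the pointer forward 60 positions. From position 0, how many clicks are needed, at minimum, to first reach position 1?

60·76 = 4560 = 47·97 + 1, so 60⁻¹ ≡ 76 (mod 97).

76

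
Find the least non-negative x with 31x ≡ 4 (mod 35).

34

31⁻¹ ≡ 26 (mod 35) because 31·26 = 806 = 23·35 + 1.
So x ≡ 26·4 = 104 ≡ 34 (mod 35).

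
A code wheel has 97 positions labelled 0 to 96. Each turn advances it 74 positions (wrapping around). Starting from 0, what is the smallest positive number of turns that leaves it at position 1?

74·59 = 4366 = 45·97 + 1, so 74⁻¹ ≡ 59 (mod 97).

59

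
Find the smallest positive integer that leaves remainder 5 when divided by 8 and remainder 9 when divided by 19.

85

x ≡ 5 (mod 8) gives x ∈ {5, 13, 21, 29, 37, 45, 53, 61, …}.
The first of these with x mod 19 = 9 is 85.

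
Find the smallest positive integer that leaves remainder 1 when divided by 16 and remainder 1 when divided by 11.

1

x ≡ 1 (mod 11) gives x ∈ {1}.
The first of these with x mod 16 = 1 is 1.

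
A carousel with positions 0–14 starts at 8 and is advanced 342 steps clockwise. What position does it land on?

5

Dividing 342 by 15 gives quotient 22 and remainder 12.
(8 + 12) mod 15 = 5.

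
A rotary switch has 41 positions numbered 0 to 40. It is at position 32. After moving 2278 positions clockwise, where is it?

Dividing 2278 by 41 gives quotient 55 and remainder 23.
(32 + 23) mod 41 = 14.

14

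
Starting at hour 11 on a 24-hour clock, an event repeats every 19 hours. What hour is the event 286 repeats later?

286·19 = 5434.
Dividing 5434 by 24 gives quotient 226 and remainder 10.
(11 + 10) mod 24 = 21.

21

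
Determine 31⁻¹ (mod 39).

31·34 = 1054 = 27·39 + 1, so 31⁻¹ ≡ 34 (mod 39).

34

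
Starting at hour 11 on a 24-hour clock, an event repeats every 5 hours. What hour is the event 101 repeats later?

12

101·5 = 505.
505 = 21·24 + 1, so 505 mod 24 = 1.
(11 + 1) mod 24 = 12.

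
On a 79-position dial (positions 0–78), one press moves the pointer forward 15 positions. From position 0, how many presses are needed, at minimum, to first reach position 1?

79 = 5·15 + 4
15 = 3·4 + 3
4 = 1·3 + 1
3 = 3·1 + 0
Back-substituting gives 15·58 ≡ 1 (mod 79).

58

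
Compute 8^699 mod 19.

18

By repeated squaring mod 19: 8^1≡8, 8^2≡7, 8^4≡11, 8^8≡7, 8^16≡11, 8^32≡7, 8^64≡11, 8^128≡7, 8^256≡11, 8^512≡7.
699 = 1 + 2 + 8 + 16 + 32 + 128 + 512, so 8^699 ≡ 8·7·7·11·7·7·7 ≡ 18 (mod 19).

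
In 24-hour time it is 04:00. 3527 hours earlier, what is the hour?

3527 = 146·24 + 23, so 3527 mod 24 = 23.
(4 − 23) mod 24 = 5.

5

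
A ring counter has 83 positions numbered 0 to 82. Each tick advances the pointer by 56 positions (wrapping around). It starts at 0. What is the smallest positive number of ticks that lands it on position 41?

20

56⁻¹ ≡ 43 (mod 83) because 56·43 = 2408 = 29·83 + 1.
So x ≡ 43·41 = 1763 ≡ 20 (mod 83).
Check: 56·20 = 1120 = 13·83 + 41.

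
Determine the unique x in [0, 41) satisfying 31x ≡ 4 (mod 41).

The inverse of 31 mod 41 is 4 (since 31·4 = 124 ≡ 1).
So x ≡ 4·4 = 16 ≡ 16 (mod 41).
Check: 31·16 = 496 = 12·41 + 4.

16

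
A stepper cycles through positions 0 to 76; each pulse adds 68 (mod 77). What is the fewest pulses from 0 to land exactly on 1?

68·17 = 1156 = 15·77 + 1, so 68⁻¹ ≡ 17 (mod 77).

17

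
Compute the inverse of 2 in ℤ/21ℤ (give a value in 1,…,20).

11

21 = 10·2 + 1
2 = 2·1 + 0
Back-substituting gives 2·11 ≡ 1 (mod 21).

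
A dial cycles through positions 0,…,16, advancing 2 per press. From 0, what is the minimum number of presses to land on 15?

The inverse of 2 mod 17 is 9 (since 2·9 = 18 ≡ 1).
Multiplying both sides by 9: x ≡ 9·15 = 135 ≡ 16 (mod 17).

16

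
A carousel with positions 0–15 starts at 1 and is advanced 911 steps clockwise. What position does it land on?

0

911 − 56·16 = 15, so 911 ≡ 15 (mod 16).
(1 + 15) mod 16 = 0.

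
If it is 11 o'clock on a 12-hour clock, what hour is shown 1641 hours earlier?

2

1641 − 136·12 = 9, so 1641 ≡ 9 (mod 12).
11 − 9 → 2 on a 12-hour dial.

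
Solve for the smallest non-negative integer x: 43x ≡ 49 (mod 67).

43⁻¹ ≡ 53 (mod 67) because 43·53 = 2279 = 34·67 + 1.
So x ≡ 53·49 = 2597 ≡ 51 (mod 67).

51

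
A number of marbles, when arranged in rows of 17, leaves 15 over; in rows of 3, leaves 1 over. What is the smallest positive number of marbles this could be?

Since 3·6 ≡ 1 (mod 17), take x = 1 + 3·((15−1)·6 mod 17) = 1 + 3·16 = 49.
Check: 49 mod 17 = 15, 49 mod 3 = 1.

49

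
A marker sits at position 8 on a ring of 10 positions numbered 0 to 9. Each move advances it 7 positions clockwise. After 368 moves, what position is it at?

368·7 = 2576.
2576 = 257·10 + 6, so 2576 mod 10 = 6.
(8 + 6) mod 10 = 4.

4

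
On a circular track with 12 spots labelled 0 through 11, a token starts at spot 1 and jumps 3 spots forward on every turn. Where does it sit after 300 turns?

300·3 = 900.
900 mod 12 = 0 (since 75·12 = 900).
(1 + 0) mod 12 = 1.

1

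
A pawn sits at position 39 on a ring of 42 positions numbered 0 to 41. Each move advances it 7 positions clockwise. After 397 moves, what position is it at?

4

397·7 = 2779.
2779 − 66·42 = 7, so 2779 ≡ 7 (mod 42).
(39 + 7) mod 42 = 4.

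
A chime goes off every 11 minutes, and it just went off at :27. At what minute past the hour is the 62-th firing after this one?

49

62·11 = 682.
682 = 11·60 + 22, so 682 mod 60 = 22.
(27 + 22) mod 60 = 49.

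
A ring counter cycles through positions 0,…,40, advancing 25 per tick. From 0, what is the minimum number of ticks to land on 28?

25⁻¹ ≡ 23 (mod 41) because 25·23 = 575 = 14·41 + 1.
So x ≡ 23·28 = 644 ≡ 29 (mod 41).

29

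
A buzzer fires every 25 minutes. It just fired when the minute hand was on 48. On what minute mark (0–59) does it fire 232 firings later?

232·25 = 5800.
5800 mod 60 = 40 (since 96·60 = 5760).
(48 + 40) mod 60 = 28.

28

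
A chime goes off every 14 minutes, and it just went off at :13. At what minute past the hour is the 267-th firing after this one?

267·14 = 3738.
3738 − 62·60 = 18, so 3738 ≡ 18 (mod 60).
(13 + 18) mod 60 = 31.

31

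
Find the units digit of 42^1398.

4

Last digits of 2^n: 2, 4, 8, 6 (period 4).
1398 leaves remainder 2 on division by 4, so 42^1398 ends in 4.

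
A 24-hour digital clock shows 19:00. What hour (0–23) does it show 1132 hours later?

23

1132 mod 24 = 4 (since 47·24 = 1128).
(19 + 4) mod 24 = 23.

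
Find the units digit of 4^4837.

4

The units digit of 4^n cycles with period 2: 4, 6, …
4837 mod 2 = 1, so the last digit matches 4^1 = 4.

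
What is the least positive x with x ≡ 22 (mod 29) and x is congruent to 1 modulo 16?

225

x ≡ 1 (mod 16) gives x ∈ {1, 17, 33, 49, 65, 81, 97, 113, …}.
The first of these with x mod 29 = 22 is 225.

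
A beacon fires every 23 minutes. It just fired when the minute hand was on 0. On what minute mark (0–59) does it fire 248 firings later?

4

248·23 = 5704.
5704 mod 60 = 4 (since 95·60 = 5700).
(0 + 4) mod 60 = 4.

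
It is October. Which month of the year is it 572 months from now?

June

572 − 47·12 = 8, so 572 ≡ 8 (mod 12).
October + 8 months → June.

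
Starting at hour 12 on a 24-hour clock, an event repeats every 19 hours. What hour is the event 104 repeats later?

20

104·19 = 1976.
1976 = 82·24 + 8, so 1976 mod 24 = 8.
(12 + 8) mod 24 = 20.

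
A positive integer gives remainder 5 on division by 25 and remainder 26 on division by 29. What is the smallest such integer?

Since 29·19 ≡ 1 (mod 25), take x = 26 + 29·((5−26)·19 mod 25) = 26 + 29·1 = 55.
Check: 55 mod 25 = 5, 55 mod 29 = 26.

55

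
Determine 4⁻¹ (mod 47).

12

4·12 = 48 = 1·47 + 1, so 4⁻¹ ≡ 12 (mod 47).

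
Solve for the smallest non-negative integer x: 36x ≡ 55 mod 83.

The inverse of 36 mod 83 is 30 (since 36·30 = 1080 ≡ 1).
Multiplying both sides by 30: x ≡ 30·55 = 1650 ≡ 73 (mod 83).
Check: 36·73 = 2628 = 31·83 + 55.

73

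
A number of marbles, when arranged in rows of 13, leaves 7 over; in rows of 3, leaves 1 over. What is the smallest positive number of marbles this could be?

7

Since 3·9 ≡ 1 (mod 13), take x = 1 + 3·((7−1)·9 mod 13) = 1 + 3·2 = 7.
Check: 7 mod 13 = 7, 7 mod 3 = 1.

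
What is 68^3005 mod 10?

The units digit of 68^n cycles with period 4: 8, 4, 2, 6, …
3005 mod 4 = 1, so the last digit matches 8^1 = 8.

8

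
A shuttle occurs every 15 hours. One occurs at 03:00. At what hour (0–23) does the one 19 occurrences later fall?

0

19·15 = 285.
285 − 11·24 = 21, so 285 ≡ 21 (mod 24).
(3 + 21) mod 24 = 0.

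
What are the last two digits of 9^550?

Square-and-reduce mod 100: 9^1≡9, 9^2≡81, 9^4≡61, 9^8≡21, 9^16≡41, 9^32≡81, 9^64≡61, 9^128≡21, 9^256≡41, 9^512≡81.
Since 550 = 2 + 4 + 32 + 512 in binary, 9^550 ≡ 81·61·81·81 ≡ 1 (mod 100).

01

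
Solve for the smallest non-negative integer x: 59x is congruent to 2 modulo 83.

76

The inverse of 59 mod 83 is 38 (since 59·38 = 2242 ≡ 1).
Multiplying both sides by 38: x ≡ 38·2 = 76 ≡ 76 (mod 83).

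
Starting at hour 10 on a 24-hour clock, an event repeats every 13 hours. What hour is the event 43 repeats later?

43·13 = 559.
Dividing 559 by 24 gives quotient 23 and remainder 7.
(10 + 7) mod 24 = 17.

17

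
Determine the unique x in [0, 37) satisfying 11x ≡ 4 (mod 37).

The inverse of 11 mod 37 is 27 (since 11·27 = 297 ≡ 1).
So x ≡ 27·4 = 108 ≡ 34 (mod 37).
Check: 11·34 = 374 = 10·37 + 4.

34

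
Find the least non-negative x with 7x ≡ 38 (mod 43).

30

The inverse of 7 mod 43 is 37 (since 7·37 = 259 ≡ 1).
Multiplying both sides by 37: x ≡ 37·38 = 1406 ≡ 30 (mod 43).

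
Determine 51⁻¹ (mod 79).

31

79 = 1·51 + 28
51 = 1·28 + 23
28 = 1·23 + 5
23 = 4·5 + 3
5 = 1·3 + 2
3 = 1·2 + 1
2 = 2·1 + 0
Back-substituting gives 51·31 ≡ 1 (mod 79).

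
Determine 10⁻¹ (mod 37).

26

37 = 3·10 + 7
10 = 1·7 + 3
7 = 2·3 + 1
3 = 3·1 + 0
Back-substituting gives 10·26 ≡ 1 (mod 37).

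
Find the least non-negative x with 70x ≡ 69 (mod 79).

70⁻¹ ≡ 35 (mod 79) because 70·35 = 2450 = 31·79 + 1.
Multiplying both sides by 35: x ≡ 35·69 = 2415 ≡ 45 (mod 79).

45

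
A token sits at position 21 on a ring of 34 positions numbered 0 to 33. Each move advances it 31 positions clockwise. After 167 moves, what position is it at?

30

167·31 = 5177.
5177 = 152·34 + 9, so 5177 mod 34 = 9.
(21 + 9) mod 34 = 30.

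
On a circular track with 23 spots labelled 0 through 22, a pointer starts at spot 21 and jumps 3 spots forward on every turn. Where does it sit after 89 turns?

12

89·3 = 267.
267 = 11·23 + 14, so 267 mod 23 = 14.
(21 + 14) mod 23 = 12.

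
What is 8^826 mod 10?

Last digits of 8^n: 8, 4, 2, 6 (period 4).
826 mod 4 = 2, so the last digit matches 8^2 = 4.

4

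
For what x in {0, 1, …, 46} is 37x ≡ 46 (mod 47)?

The inverse of 37 mod 47 is 14 (since 37·14 = 518 ≡ 1).
So x ≡ 14·46 = 644 ≡ 33 (mod 47).

33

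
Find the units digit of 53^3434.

9

The units digit of 53^n cycles with period 4: 3, 9, 7, 1, …
3434 mod 4 = 2, so the last digit matches 3^2 = 9.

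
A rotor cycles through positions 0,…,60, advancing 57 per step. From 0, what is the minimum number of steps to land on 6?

29

57⁻¹ ≡ 15 (mod 61) because 57·15 = 855 = 14·61 + 1.
Multiplying both sides by 15: x ≡ 15·6 = 90 ≡ 29 (mod 61).
Check: 57·29 = 1653 = 27·61 + 6.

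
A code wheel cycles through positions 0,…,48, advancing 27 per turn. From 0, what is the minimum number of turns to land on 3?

The inverse of 27 mod 49 is 20 (since 27·20 = 540 ≡ 1).
So x ≡ 20·3 = 60 ≡ 11 (mod 49).
Check: 27·11 = 297 = 6·49 + 3.

11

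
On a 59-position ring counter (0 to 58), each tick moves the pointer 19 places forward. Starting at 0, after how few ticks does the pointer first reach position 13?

10

The inverse of 19 mod 59 is 28 (since 19·28 = 532 ≡ 1).
Multiplying both sides by 28: x ≡ 28·13 = 364 ≡ 10 (mod 59).
Check: 19·10 = 190 = 3·59 + 13.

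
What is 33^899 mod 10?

7

The units digit of 33^n cycles with period 4: 3, 9, 7, 1, …
899 leaves remainder 3 on division by 4, so 33^899 ends in 7.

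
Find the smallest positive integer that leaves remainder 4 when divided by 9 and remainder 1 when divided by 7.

x ≡ 1 (mod 7) gives x ∈ {1, 8, 15, 22}.
The first of these with x mod 9 = 4 is 22.

22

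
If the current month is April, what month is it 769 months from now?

769 mod 12 = 1 (since 64·12 = 768).
April + 1 month → May.

May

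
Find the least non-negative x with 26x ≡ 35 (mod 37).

26⁻¹ ≡ 10 (mod 37) because 26·10 = 260 = 7·37 + 1.
So x ≡ 10·35 = 350 ≡ 17 (mod 37).

17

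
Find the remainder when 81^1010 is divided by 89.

Square-and-reduce mod 89: 81^1≡81, 81^2≡64, 81^4≡2, 81^8≡4, 81^16≡16, 81^32≡78, 81^64≡32, 81^128≡45, 81^256≡67, 81^512≡39.
1010 = 2 + 16 + 32 + 64 + 128 + 256 + 512, so 81^1010 ≡ 64·16·78·32·45·67·39 ≡ 32 (mod 89).

32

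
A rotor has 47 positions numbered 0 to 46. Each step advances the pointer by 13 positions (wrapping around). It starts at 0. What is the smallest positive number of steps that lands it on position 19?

The inverse of 13 mod 47 is 29 (since 13·29 = 377 ≡ 1).
So x ≡ 29·19 = 551 ≡ 34 (mod 47).

34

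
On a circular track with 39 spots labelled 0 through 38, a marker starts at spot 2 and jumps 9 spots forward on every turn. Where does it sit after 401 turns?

23

401·9 = 3609.
3609 − 92·39 = 21, so 3609 ≡ 21 (mod 39).
(2 + 21) mod 39 = 23.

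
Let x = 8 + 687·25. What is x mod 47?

28

687·25 = 17175.
Dividing 17175 by 47 gives quotient 365 and remainder 20.
(8 + 20) mod 47 = 28.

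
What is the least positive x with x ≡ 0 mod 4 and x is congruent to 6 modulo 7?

20

x ≡ 0 (mod 4) gives x ∈ {0, 4, 8, 12, 16, 20}.
The first of these with x mod 7 = 6 is 20.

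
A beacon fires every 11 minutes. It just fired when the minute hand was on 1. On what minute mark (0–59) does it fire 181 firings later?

181·11 = 1991.
1991 = 33·60 + 11, so 1991 mod 60 = 11.
(1 + 11) mod 60 = 12.

12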